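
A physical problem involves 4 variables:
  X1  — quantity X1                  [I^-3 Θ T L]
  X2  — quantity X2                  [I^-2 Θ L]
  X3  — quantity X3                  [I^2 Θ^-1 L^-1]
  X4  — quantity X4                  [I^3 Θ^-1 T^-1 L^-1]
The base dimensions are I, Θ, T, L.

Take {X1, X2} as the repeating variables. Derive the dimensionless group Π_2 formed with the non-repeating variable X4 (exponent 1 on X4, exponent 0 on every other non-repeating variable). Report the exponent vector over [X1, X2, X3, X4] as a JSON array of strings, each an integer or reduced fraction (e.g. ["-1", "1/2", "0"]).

Write exponents as rows I,Θ,T,L / cols X1,X2,X3,X4:
  I: [-3 -2  2  3]
  Θ: [ 1  1 -1 -1]
  T: [ 1  0  0 -1]
  L: [ 1  1 -1 -1]
Echelon form has 2 nonzero rows (pivots: X1,X2)
Pivot set = {X1,X2}, free = {X3,X4}
RREF:
  r0: [   1    0    0   -1]
  r1: [   0    1   -1    0]
  r2: [   0    0    0    0]
  r3: [   0    0    0    0]
Fix exponent of X4 at 1, X3 at 0; solve each RREF row for its pivot's exponent:
  r0: exp(X1) + (-1)·1 = 0 ⇒ exp(X1) = 1
  r1: exp(X2) + (0)·1 = 0 ⇒ exp(X2) = 0
Π_2 = X1 · X4

["1", "0", "0", "1"]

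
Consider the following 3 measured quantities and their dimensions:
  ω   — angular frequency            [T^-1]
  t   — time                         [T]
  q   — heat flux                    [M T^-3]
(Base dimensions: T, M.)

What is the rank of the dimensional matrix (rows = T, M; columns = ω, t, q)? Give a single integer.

Exponent matrix [T,M] × [ω,t,q]:
  T: [-1  1 -3]
  M: [ 0  0  1]
Echelon form has 2 nonzero rows (pivots: ω,q)

2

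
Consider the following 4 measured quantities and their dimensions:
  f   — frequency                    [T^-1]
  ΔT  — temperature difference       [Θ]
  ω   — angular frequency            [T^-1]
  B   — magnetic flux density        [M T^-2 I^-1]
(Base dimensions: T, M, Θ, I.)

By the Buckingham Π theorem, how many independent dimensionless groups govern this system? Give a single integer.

Dimensional matrix (T×M×Θ×I by f×ΔT×ω×B):
  T: [-1  0 -1 -2]
  M: [ 0  0  0  1]
  Θ: [ 0  1  0  0]
  I: [ 0  0  0 -1]
RREF → pivots at {f,ΔT,B} ⇒ r = 3
4 vars − rank 3 = 1 Π group

1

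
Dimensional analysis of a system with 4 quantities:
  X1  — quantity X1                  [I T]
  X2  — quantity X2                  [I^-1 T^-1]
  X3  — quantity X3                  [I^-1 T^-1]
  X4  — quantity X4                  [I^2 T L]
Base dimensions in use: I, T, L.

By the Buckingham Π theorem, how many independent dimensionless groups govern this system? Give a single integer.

Dimensional matrix (I×T×L by X1×X2×X3×X4):
  I: [ 1 -1 -1  2]
  T: [ 1 -1 -1  1]
  L: [ 0  0  0  1]
Row reduction gives pivot columns X1,X4; rank = 2
Π count = n − r = 4 − 2 = 2

2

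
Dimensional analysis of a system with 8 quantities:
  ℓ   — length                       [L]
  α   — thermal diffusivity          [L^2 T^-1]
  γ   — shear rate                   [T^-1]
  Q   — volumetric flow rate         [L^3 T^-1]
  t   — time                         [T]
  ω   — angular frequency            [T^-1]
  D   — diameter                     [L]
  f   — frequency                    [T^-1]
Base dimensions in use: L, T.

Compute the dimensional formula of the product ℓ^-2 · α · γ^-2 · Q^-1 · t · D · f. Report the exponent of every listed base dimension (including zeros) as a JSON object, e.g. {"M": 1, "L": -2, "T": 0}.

Write exponents as rows L,T / cols ℓ,α,γ,Q,t,ω,D,f:
  L: [ 1  2  0  3  0  0  1  0]
  T: [ 0 -1 -1 -1  1 -1  0 -1]
  [L]: (-2)·1+(1)·2+(-2)·0+(-1)·3+(1)·0+(1)·1+(1)·0 = -2
  [T]: (-2)·0+(1)·-1+(-2)·-1+(-1)·-1+(1)·1+(1)·0+(1)·-1 = 2
⇒ L^-2 T^2

{"L": -2, "T": 2}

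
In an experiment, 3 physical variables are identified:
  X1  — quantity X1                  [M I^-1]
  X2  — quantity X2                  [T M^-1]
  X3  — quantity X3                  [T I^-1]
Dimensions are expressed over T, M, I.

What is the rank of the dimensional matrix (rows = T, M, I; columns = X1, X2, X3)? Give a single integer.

2

Exponent matrix [T,M,I] × [X1,X2,X3]:
  T: [ 0  1  1]
  M: [ 1 -1  0]
  I: [-1  0 -1]
RREF → pivots at {X1,X2} ⇒ r = 2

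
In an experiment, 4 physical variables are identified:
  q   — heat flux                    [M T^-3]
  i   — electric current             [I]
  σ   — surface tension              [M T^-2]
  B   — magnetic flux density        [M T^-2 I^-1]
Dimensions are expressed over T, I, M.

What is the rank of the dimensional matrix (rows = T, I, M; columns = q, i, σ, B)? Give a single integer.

Write exponents as rows T,I,M / cols q,i,σ,B:
  T: [-3  0 -2 -2]
  I: [ 0  1  0 -1]
  M: [ 1  0  1  1]
Echelon form has 3 nonzero rows (pivots: q,i,σ)

3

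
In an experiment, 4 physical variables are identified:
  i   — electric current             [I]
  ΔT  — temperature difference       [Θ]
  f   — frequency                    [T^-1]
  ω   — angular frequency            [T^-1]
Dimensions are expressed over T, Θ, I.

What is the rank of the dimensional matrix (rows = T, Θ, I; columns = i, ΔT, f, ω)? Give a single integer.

Write exponents as rows T,Θ,I / cols i,ΔT,f,ω:
  T: [ 0  0 -1 -1]
  Θ: [ 0  1  0  0]
  I: [ 1  0  0  0]
Echelon form has 3 nonzero rows (pivots: i,ΔT,f)

3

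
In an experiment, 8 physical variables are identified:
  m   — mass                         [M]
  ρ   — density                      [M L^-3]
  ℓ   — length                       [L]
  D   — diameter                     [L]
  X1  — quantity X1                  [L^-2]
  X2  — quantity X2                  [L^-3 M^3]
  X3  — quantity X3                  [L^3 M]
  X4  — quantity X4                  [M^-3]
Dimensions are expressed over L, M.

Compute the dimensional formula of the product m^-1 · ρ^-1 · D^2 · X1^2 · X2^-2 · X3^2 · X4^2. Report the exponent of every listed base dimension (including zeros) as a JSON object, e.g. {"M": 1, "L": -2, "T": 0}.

Dimensional matrix (L×M by m×ρ×ℓ×D×X1×X2×X3×X4):
  L: [ 0 -3  1  1 -2 -3  3  0]
  M: [ 1  1  0  0  0  3  1 -3]
  [L]: (-1)·0+(-1)·-3+(2)·1+(2)·-2+(-2)·-3+(2)·3+(2)·0 = 13
  [M]: (-1)·1+(-1)·1+(2)·0+(2)·0+(-2)·3+(2)·1+(2)·-3 = -12
⇒ L^13 M^-12

{"L": 13, "M": -12}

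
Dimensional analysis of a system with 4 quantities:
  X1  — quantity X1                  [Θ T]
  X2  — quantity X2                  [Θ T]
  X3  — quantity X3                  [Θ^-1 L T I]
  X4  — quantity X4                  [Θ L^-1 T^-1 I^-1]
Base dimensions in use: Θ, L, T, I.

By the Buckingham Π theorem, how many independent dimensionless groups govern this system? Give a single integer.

2

Exponent matrix [Θ,L,T,I] × [X1,X2,X3,X4]:
  Θ: [ 1  1 -1  1]
  L: [ 0  0  1 -1]
  T: [ 1  1  1 -1]
  I: [ 0  0  1 -1]
Row reduction gives pivot columns X1,X3; rank = 2
4 vars − rank 2 = 2 Π groups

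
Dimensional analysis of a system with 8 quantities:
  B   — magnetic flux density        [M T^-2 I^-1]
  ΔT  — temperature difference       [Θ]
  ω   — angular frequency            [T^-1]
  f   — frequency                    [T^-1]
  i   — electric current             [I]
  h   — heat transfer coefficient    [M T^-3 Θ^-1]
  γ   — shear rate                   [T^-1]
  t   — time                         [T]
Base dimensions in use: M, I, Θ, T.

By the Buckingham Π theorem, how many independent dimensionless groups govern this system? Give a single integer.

4

Dimensional matrix (M×I×Θ×T by B×ΔT×ω×f×i×h×γ×t):
  M: [ 1  0  0  0  0  1  0  0]
  I: [-1  0  0  0  1  0  0  0]
  Θ: [ 0  1  0  0  0 -1  0  0]
  T: [-2  0 -1 -1  0 -3 -1  1]
RREF → pivots at {B,ΔT,ω,i} ⇒ r = 4
Π count = n − r = 8 − 4 = 4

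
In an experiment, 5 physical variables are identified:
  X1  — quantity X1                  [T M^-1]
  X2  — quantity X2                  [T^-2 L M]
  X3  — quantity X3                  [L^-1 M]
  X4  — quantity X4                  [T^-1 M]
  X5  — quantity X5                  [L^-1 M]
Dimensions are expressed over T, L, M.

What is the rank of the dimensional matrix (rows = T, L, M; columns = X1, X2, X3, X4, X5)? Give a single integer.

2

Dimensional matrix (T×L×M by X1×X2×X3×X4×X5):
  T: [ 1 -2  0 -1  0]
  L: [ 0  1 -1  0 -1]
  M: [-1  1  1  1  1]
Echelon form has 2 nonzero rows (pivots: X1,X2)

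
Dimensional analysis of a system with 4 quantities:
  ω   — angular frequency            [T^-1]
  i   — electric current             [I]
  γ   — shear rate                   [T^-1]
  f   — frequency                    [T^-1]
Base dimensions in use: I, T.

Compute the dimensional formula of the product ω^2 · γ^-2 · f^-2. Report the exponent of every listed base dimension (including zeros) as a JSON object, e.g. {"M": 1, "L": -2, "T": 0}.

Dimensional matrix (I×T by ω×i×γ×f):
  I: [ 0  1  0  0]
  T: [-1  0 -1 -1]
  [I]: (2)·0+(-2)·0+(-2)·0 = 0
  [T]: (2)·-1+(-2)·-1+(-2)·-1 = 2
⇒ T^2

{"I": 0, "T": 2}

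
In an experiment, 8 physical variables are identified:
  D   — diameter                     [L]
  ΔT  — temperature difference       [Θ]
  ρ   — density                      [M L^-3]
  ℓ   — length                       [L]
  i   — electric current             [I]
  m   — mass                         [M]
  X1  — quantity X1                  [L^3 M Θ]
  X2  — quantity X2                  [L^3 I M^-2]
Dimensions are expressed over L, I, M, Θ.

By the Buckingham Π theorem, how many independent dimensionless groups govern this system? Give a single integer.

4

Dimensional matrix (L×I×M×Θ by D×ΔT×ρ×ℓ×i×m×X1×X2):
  L: [ 1  0 -3  1  0  0  3  3]
  I: [ 0  0  0  0  1  0  0  1]
  M: [ 0  0  1  0  0  1  1 -2]
  Θ: [ 0  1  0  0  0  0  1  0]
RREF → pivots at {D,ΔT,ρ,i} ⇒ r = 4
Π count = n − r = 8 − 4 = 4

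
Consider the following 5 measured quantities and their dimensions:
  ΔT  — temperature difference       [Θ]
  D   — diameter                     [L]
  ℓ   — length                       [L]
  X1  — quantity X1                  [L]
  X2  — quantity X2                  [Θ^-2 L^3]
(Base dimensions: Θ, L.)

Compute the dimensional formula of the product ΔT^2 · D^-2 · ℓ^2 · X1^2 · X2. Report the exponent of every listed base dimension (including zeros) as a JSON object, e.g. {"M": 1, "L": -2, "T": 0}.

{"Θ": 0, "L": 5}

Write exponents as rows Θ,L / cols ΔT,D,ℓ,X1,X2:
  Θ: [ 1  0  0  0 -2]
  L: [ 0  1  1  1  3]
  [Θ]: (2)·1+(-2)·0+(2)·0+(2)·0+(1)·-2 = 0
  [L]: (2)·0+(-2)·1+(2)·1+(2)·1+(1)·3 = 5
⇒ L^5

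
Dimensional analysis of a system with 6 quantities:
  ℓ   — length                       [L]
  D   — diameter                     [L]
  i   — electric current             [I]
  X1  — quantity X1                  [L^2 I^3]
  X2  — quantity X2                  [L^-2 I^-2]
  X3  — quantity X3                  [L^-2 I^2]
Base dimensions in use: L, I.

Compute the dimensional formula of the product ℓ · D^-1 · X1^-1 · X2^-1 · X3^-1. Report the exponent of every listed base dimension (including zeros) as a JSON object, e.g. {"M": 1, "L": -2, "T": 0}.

Exponent matrix [L,I] × [ℓ,D,i,X1,X2,X3]:
  L: [ 1  1  0  2 -2 -2]
  I: [ 0  0  1  3 -2  2]
  [L]: (1)·1+(-1)·1+(-1)·2+(-1)·-2+(-1)·-2 = 2
  [I]: (1)·0+(-1)·0+(-1)·3+(-1)·-2+(-1)·2 = -3
⇒ L^2 I^-3

{"L": 2, "I": -3}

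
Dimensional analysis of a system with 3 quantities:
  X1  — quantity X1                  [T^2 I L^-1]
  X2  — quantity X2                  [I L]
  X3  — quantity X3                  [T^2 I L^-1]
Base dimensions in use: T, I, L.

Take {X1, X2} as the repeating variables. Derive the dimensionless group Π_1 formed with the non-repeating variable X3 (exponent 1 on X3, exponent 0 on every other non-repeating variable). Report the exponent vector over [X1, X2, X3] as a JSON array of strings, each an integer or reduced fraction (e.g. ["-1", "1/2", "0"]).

Dimensional matrix (T×I×L by X1×X2×X3):
  T: [ 2  0  2]
  I: [ 1  1  1]
  L: [-1  1 -1]
RREF → pivots at {X1,X2} ⇒ r = 2
Repeat: X1,X2; free: X3
RREF:
  r0: [   1    0    1]
  r1: [   0    1    0]
  r2: [   0    0    0]
Fix exponent of X3 at 1; solve each RREF row for its pivot's exponent:
  r0: exp(X1) + (1)·1 = 0 ⇒ exp(X1) = -1
  r1: exp(X2) + (0)·1 = 0 ⇒ exp(X2) = 0
Π_1 = X1^-1 · X3

["-1", "0", "1"]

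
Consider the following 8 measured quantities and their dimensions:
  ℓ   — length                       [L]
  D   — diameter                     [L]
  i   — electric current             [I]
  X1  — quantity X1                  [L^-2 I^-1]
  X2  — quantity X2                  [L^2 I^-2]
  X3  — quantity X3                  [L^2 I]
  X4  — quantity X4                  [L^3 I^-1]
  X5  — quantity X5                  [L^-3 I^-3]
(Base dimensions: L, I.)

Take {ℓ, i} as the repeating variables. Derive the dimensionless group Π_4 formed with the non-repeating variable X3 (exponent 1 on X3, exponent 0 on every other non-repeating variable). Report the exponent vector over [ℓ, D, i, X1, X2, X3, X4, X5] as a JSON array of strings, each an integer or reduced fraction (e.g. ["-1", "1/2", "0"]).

["-2", "0", "-1", "0", "0", "1", "0", "0"]

Dimensional matrix (L×I by ℓ×D×i×X1×X2×X3×X4×X5):
  L: [ 1  1  0 -2  2  2  3 -3]
  I: [ 0  0  1 -1 -2  1 -1 -3]
RREF → pivots at {ℓ,i} ⇒ r = 2
Repeat: ℓ,i; free: D,X1,X2,X3,X4,X5
RREF:
  r0: [   1    1    0   -2    2    2    3   -3]
  r1: [   0    0    1   -1   -2    1   -1   -3]
Fix exponent of X3 at 1, D at 0, X1 at 0, X2 at 0, X4 at 0, X5 at 0; solve each RREF row for its pivot's exponent:
  r0: exp(ℓ) + (2)·1 = 0 ⇒ exp(ℓ) = -2
  r1: exp(i) + (1)·1 = 0 ⇒ exp(i) = -1
Π_4 = ℓ^-2 · i^-1 · X3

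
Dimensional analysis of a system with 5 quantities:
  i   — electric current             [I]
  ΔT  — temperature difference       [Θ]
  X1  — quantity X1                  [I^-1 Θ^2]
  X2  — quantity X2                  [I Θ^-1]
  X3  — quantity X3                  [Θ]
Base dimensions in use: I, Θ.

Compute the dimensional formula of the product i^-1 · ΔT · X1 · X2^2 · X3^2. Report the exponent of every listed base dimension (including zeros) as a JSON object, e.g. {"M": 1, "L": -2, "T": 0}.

Write exponents as rows I,Θ / cols i,ΔT,X1,X2,X3:
  I: [ 1  0 -1  1  0]
  Θ: [ 0  1  2 -1  1]
  [I]: (-1)·1+(1)·0+(1)·-1+(2)·1+(2)·0 = 0
  [Θ]: (-1)·0+(1)·1+(1)·2+(2)·-1+(2)·1 = 3
⇒ Θ^3

{"I": 0, "Θ": 3}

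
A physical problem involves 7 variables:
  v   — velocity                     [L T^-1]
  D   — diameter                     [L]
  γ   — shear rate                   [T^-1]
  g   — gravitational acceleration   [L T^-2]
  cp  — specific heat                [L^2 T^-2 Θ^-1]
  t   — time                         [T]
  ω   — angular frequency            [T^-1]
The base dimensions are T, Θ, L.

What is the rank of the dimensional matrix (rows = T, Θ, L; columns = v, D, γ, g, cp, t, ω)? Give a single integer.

Exponent matrix [T,Θ,L] × [v,D,γ,g,cp,t,ω]:
  T: [-1  0 -1 -2 -2  1 -1]
  Θ: [ 0  0  0  0 -1  0  0]
  L: [ 1  1  0  1  2  0  0]
Row reduction gives pivot columns v,D,cp; rank = 3

3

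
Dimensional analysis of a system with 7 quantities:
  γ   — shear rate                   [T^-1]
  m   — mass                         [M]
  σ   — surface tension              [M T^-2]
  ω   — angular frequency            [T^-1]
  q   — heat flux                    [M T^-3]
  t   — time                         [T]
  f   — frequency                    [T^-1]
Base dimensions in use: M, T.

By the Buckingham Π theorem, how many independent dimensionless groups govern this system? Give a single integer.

Dimensional matrix (M×T by γ×m×σ×ω×q×t×f):
  M: [ 0  1  1  0  1  0  0]
  T: [-1  0 -2 -1 -3  1 -1]
Row reduction gives pivot columns γ,m; rank = 2
7 vars − rank 2 = 5 Π groups

5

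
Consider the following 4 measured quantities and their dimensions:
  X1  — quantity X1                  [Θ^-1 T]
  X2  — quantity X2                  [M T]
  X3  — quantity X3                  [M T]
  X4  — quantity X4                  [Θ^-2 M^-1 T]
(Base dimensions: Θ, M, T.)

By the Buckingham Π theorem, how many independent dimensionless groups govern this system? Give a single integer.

Dimensional matrix (Θ×M×T by X1×X2×X3×X4):
  Θ: [-1  0  0 -2]
  M: [ 0  1  1 -1]
  T: [ 1  1  1  1]
Row reduction gives pivot columns X1,X2; rank = 2
n=4, r=2 ⇒ 2 dimensionless groups

2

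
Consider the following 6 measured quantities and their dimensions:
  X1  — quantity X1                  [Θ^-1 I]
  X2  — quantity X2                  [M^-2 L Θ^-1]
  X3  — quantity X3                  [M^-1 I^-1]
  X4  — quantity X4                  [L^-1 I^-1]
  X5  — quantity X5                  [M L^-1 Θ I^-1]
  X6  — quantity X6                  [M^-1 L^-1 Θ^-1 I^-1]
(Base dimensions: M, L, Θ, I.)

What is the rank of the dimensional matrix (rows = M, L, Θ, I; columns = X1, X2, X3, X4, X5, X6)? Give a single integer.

3

Exponent matrix [M,L,Θ,I] × [X1,X2,X3,X4,X5,X6]:
  M: [ 0 -2 -1  0  1 -1]
  L: [ 0  1  0 -1 -1 -1]
  Θ: [-1 -1  0  0  1 -1]
  I: [ 1  0 -1 -1 -1 -1]
Echelon form has 3 nonzero rows (pivots: X1,X2,X3)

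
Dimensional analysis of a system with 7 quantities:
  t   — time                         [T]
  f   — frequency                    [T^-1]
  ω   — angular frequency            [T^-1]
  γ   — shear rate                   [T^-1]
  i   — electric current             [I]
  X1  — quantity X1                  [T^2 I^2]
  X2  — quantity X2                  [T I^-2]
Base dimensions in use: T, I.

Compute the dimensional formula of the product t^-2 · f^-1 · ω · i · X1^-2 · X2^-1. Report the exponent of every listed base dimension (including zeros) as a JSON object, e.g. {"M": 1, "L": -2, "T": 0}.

Dimensional matrix (T×I by t×f×ω×γ×i×X1×X2):
  T: [ 1 -1 -1 -1  0  2  1]
  I: [ 0  0  0  0  1  2 -2]
  [T]: (-2)·1+(-1)·-1+(1)·-1+(1)·0+(-2)·2+(-1)·1 = -7
  [I]: (-2)·0+(-1)·0+(1)·0+(1)·1+(-2)·2+(-1)·-2 = -1
⇒ T^-7 I^-1

{"T": -7, "I": -1}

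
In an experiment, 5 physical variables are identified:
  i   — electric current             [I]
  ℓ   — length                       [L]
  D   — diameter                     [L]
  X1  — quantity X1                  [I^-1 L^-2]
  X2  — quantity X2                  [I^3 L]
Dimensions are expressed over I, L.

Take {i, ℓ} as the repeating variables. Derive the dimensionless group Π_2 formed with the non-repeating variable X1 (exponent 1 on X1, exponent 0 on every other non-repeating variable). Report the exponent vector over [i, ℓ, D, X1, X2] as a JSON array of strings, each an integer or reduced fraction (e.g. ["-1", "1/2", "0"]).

Write exponents as rows I,L / cols i,ℓ,D,X1,X2:
  I: [ 1  0  0 -1  3]
  L: [ 0  1  1 -2  1]
RREF → pivots at {i,ℓ} ⇒ r = 2
Repeat: i,ℓ; free: D,X1,X2
RREF:
  r0: [   1    0    0   -1    3]
  r1: [   0    1    1   -2    1]
Fix exponent of X1 at 1, D at 0, X2 at 0; solve each RREF row for its pivot's exponent:
  r0: exp(i) + (-1)·1 = 0 ⇒ exp(i) = 1
  r1: exp(ℓ) + (-2)·1 = 0 ⇒ exp(ℓ) = 2
Π_2 = i · ℓ^2 · X1

["1", "2", "0", "1", "0"]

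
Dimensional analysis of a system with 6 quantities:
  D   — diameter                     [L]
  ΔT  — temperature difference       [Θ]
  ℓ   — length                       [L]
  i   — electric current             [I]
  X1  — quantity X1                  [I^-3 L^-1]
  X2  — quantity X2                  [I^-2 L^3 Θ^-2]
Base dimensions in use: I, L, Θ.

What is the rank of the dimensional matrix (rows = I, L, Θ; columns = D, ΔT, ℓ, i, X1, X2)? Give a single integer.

3

Exponent matrix [I,L,Θ] × [D,ΔT,ℓ,i,X1,X2]:
  I: [ 0  0  0  1 -3 -2]
  L: [ 1  0  1  0 -1  3]
  Θ: [ 0  1  0  0  0 -2]
Echelon form has 3 nonzero rows (pivots: D,ΔT,i)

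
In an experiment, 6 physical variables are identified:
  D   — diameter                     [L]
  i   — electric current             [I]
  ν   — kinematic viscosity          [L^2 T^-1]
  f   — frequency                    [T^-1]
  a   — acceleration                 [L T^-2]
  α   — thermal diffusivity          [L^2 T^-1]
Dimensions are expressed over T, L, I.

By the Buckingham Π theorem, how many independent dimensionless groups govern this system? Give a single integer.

3

Write exponents as rows T,L,I / cols D,i,ν,f,a,α:
  T: [ 0  0 -1 -1 -2 -1]
  L: [ 1  0  2  0  1  2]
  I: [ 0  1  0  0  0  0]
Row reduction gives pivot columns D,i,ν; rank = 3
Π count = n − r = 6 − 3 = 3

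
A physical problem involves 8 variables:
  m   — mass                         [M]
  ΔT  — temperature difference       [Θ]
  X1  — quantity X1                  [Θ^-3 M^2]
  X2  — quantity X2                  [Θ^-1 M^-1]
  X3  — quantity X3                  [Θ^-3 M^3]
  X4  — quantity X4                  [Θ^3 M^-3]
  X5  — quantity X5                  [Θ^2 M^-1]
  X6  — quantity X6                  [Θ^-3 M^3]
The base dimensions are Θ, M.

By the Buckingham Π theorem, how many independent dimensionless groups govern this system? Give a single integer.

6

Dimensional matrix (Θ×M by m×ΔT×X1×X2×X3×X4×X5×X6):
  Θ: [ 0  1 -3 -1 -3  3  2 -3]
  M: [ 1  0  2 -1  3 -3 -1  3]
Row reduction gives pivot columns m,ΔT; rank = 2
8 vars − rank 2 = 6 Π groups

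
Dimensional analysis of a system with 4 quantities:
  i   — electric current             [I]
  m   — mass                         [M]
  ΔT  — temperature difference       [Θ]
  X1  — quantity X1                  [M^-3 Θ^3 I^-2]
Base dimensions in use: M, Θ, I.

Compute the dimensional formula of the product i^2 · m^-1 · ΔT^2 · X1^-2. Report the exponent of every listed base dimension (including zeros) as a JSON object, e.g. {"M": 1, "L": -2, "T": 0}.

{"M": 5, "Θ": -4, "I": 6}

Exponent matrix [M,Θ,I] × [i,m,ΔT,X1]:
  M: [ 0  1  0 -3]
  Θ: [ 0  0  1  3]
  I: [ 1  0  0 -2]
  [M]: (2)·0+(-1)·1+(2)·0+(-2)·-3 = 5
  [Θ]: (2)·0+(-1)·0+(2)·1+(-2)·3 = -4
  [I]: (2)·1+(-1)·0+(2)·0+(-2)·-2 = 6
⇒ M^5 Θ^-4 I^6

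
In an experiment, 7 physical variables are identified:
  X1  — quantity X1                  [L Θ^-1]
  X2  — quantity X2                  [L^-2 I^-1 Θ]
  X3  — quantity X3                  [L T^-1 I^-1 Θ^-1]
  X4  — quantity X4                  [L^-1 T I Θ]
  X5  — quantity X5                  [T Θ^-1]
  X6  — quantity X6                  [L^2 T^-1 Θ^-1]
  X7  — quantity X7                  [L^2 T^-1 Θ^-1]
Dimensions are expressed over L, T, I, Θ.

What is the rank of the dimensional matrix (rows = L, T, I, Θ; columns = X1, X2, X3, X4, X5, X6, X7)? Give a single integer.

Write exponents as rows L,T,I,Θ / cols X1,X2,X3,X4,X5,X6,X7:
  L: [ 1 -2  1 -1  0  2  2]
  T: [ 0  0 -1  1  1 -1 -1]
  I: [ 0 -1 -1  1  0  0  0]
  Θ: [-1  1 -1  1 -1 -1 -1]
Echelon form has 3 nonzero rows (pivots: X1,X2,X3)

3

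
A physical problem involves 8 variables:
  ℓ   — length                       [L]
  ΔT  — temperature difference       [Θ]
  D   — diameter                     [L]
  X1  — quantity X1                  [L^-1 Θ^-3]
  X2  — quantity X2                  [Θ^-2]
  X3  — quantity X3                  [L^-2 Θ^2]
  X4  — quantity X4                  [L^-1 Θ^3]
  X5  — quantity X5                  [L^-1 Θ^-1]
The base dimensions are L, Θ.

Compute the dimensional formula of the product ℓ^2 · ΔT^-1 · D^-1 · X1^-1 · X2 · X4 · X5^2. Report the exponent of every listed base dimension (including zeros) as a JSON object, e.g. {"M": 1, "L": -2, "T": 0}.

Dimensional matrix (L×Θ by ℓ×ΔT×D×X1×X2×X3×X4×X5):
  L: [ 1  0  1 -1  0 -2 -1 -1]
  Θ: [ 0  1  0 -3 -2  2  3 -1]
  [L]: (2)·1+(-1)·0+(-1)·1+(-1)·-1+(1)·0+(1)·-1+(2)·-1 = -1
  [Θ]: (2)·0+(-1)·1+(-1)·0+(-1)·-3+(1)·-2+(1)·3+(2)·-1 = 1
⇒ L^-1 Θ

{"L": -1, "Θ": 1}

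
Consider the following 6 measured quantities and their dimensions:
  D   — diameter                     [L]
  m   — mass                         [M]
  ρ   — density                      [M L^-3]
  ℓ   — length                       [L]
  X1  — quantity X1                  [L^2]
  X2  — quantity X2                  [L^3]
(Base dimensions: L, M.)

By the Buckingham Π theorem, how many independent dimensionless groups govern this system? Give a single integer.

4

Dimensional matrix (L×M by D×m×ρ×ℓ×X1×X2):
  L: [ 1  0 -3  1  2  3]
  M: [ 0  1  1  0  0  0]
Row reduction gives pivot columns D,m; rank = 2
6 vars − rank 2 = 4 Π groups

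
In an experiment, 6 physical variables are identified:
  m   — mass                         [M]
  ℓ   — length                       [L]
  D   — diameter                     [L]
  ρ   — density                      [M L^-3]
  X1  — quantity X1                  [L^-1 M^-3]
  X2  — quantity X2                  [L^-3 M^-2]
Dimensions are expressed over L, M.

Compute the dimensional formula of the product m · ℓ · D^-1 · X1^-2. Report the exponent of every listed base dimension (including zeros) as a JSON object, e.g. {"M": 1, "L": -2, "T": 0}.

Write exponents as rows L,M / cols m,ℓ,D,ρ,X1,X2:
  L: [ 0  1  1 -3 -1 -3]
  M: [ 1  0  0  1 -3 -2]
  [L]: (1)·0+(1)·1+(-1)·1+(-2)·-1 = 2
  [M]: (1)·1+(1)·0+(-1)·0+(-2)·-3 = 7
⇒ L^2 M^7

{"L": 2, "M": 7}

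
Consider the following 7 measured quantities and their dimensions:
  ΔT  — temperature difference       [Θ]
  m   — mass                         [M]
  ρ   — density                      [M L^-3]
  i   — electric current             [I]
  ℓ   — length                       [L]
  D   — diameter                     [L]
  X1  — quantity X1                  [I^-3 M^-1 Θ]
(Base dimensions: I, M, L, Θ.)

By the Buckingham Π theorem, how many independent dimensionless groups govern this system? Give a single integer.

Dimensional matrix (I×M×L×Θ by ΔT×m×ρ×i×ℓ×D×X1):
  I: [ 0  0  0  1  0  0 -3]
  M: [ 0  1  1  0  0  0 -1]
  L: [ 0  0 -3  0  1  1  0]
  Θ: [ 1  0  0  0  0  0  1]
Row reduction gives pivot columns ΔT,m,ρ,i; rank = 4
7 vars − rank 4 = 3 Π groups

3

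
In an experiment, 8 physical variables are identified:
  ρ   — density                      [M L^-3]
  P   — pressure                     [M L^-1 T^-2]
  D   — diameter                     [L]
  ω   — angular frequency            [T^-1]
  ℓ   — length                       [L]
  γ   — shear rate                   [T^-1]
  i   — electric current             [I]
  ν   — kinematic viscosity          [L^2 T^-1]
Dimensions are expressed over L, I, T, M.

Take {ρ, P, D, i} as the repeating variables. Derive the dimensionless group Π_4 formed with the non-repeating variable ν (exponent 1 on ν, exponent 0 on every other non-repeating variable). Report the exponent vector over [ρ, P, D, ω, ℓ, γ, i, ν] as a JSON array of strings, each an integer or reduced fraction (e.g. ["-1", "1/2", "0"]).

Write exponents as rows L,I,T,M / cols ρ,P,D,ω,ℓ,γ,i,ν:
  L: [-3 -1  1  0  1  0  0  2]
  I: [ 0  0  0  0  0  0  1  0]
  T: [ 0 -2  0 -1  0 -1  0 -1]
  M: [ 1  1  0  0  0  0  0  0]
RREF → pivots at {ρ,P,D,i} ⇒ r = 4
Pivot set = {ρ,P,D,i}, free = {ω,ℓ,γ,ν}
RREF:
  r0: [   1    0    0 -1/2    0 -1/2    0 -1/2]
  r1: [   0    1    0  1/2    0  1/2    0  1/2]
  r2: [   0    0    1   -1    1   -1    0    1]
  r3: [   0    0    0    0    0    0    1    0]
Fix exponent of ν at 1, ω at 0, ℓ at 0, γ at 0; solve each RREF row for its pivot's exponent:
  r0: exp(ρ) + (-1/2)·1 = 0 ⇒ exp(ρ) = 1/2
  r1: exp(P) + (1/2)·1 = 0 ⇒ exp(P) = -1/2
  r2: exp(D) + (1)·1 = 0 ⇒ exp(D) = -1
  r3: exp(i) + (0)·1 = 0 ⇒ exp(i) = 0
Π_4 = ρ^(1/2) · P^(-1/2) · D^-1 · ν

["1/2", "-1/2", "-1", "0", "0", "0", "0", "1"]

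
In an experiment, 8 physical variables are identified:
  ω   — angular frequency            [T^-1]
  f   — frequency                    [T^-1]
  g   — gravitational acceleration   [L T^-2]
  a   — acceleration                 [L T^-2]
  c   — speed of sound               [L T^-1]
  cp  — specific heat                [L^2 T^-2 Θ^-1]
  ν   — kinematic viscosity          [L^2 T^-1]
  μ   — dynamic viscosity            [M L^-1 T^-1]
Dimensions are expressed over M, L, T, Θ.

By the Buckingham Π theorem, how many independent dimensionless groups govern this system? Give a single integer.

4

Write exponents as rows M,L,T,Θ / cols ω,f,g,a,c,cp,ν,μ:
  M: [ 0  0  0  0  0  0  0  1]
  L: [ 0  0  1  1  1  2  2 -1]
  T: [-1 -1 -2 -2 -1 -2 -1 -1]
  Θ: [ 0  0  0  0  0 -1  0  0]
RREF → pivots at {ω,g,cp,μ} ⇒ r = 4
Π count = n − r = 8 − 4 = 4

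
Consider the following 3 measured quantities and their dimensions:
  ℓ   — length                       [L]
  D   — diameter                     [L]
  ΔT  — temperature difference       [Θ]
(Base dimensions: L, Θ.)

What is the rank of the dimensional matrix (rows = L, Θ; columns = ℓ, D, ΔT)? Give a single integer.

Write exponents as rows L,Θ / cols ℓ,D,ΔT:
  L: [ 1  1  0]
  Θ: [ 0  0  1]
RREF → pivots at {ℓ,ΔT} ⇒ r = 2

2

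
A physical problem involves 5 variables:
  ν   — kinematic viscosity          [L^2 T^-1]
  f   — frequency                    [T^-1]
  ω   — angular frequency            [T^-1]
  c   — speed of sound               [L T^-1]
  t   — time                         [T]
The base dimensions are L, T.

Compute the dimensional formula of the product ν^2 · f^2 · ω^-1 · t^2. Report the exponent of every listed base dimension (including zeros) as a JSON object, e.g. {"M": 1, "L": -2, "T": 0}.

Exponent matrix [L,T] × [ν,f,ω,c,t]:
  L: [ 2  0  0  1  0]
  T: [-1 -1 -1 -1  1]
  [L]: (2)·2+(2)·0+(-1)·0+(2)·0 = 4
  [T]: (2)·-1+(2)·-1+(-1)·-1+(2)·1 = -1
⇒ L^4 T^-1

{"L": 4, "T": -1}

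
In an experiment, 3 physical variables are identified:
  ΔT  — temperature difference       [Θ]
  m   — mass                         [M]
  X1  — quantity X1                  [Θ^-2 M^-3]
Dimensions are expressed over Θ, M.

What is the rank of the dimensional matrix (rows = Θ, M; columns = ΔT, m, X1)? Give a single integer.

Exponent matrix [Θ,M] × [ΔT,m,X1]:
  Θ: [ 1  0 -2]
  M: [ 0  1 -3]
Echelon form has 2 nonzero rows (pivots: ΔT,m)

2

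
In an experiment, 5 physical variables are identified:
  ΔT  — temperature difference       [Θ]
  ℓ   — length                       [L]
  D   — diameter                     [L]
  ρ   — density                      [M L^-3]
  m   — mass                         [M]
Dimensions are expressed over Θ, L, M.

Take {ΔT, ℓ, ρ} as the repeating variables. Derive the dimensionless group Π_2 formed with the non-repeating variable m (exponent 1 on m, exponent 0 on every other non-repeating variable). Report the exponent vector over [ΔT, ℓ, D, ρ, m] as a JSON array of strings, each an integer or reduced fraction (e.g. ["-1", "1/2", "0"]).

Write exponents as rows Θ,L,M / cols ΔT,ℓ,D,ρ,m:
  Θ: [ 1  0  0  0  0]
  L: [ 0  1  1 -3  0]
  M: [ 0  0  0  1  1]
Echelon form has 3 nonzero rows (pivots: ΔT,ℓ,ρ)
Pivot set = {ΔT,ℓ,ρ}, free = {D,m}
RREF:
  r0: [   1    0    0    0    0]
  r1: [   0    1    1    0    3]
  r2: [   0    0    0    1    1]
Fix exponent of m at 1, D at 0; solve each RREF row for its pivot's exponent:
  r0: exp(ΔT) + (0)·1 = 0 ⇒ exp(ΔT) = 0
  r1: exp(ℓ) + (3)·1 = 0 ⇒ exp(ℓ) = -3
  r2: exp(ρ) + (1)·1 = 0 ⇒ exp(ρ) = -1
Π_2 = ℓ^-3 · ρ^-1 · m

["0", "-3", "0", "-1", "1"]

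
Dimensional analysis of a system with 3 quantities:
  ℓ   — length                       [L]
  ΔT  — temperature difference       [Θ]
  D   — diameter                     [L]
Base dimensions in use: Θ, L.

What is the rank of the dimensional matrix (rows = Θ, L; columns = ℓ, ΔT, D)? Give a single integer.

Dimensional matrix (Θ×L by ℓ×ΔT×D):
  Θ: [ 0  1  0]
  L: [ 1  0  1]
Row reduction gives pivot columns ℓ,ΔT; rank = 2

2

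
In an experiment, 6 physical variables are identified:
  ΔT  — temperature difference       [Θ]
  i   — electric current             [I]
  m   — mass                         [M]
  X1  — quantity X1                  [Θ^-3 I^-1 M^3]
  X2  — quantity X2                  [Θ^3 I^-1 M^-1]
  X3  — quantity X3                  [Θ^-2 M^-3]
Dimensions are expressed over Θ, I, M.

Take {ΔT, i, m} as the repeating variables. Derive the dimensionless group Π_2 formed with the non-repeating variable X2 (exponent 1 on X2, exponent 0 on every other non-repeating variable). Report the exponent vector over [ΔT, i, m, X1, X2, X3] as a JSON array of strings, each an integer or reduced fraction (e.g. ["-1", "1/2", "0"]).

["-3", "1", "1", "0", "1", "0"]

Exponent matrix [Θ,I,M] × [ΔT,i,m,X1,X2,X3]:
  Θ: [ 1  0  0 -3  3 -2]
  I: [ 0  1  0 -1 -1  0]
  M: [ 0  0  1  3 -1 -3]
Echelon form has 3 nonzero rows (pivots: ΔT,i,m)
Pivot set = {ΔT,i,m}, free = {X1,X2,X3}
RREF:
  r0: [   1    0    0   -3    3   -2]
  r1: [   0    1    0   -1   -1    0]
  r2: [   0    0    1    3   -1   -3]
Fix exponent of X2 at 1, X1 at 0, X3 at 0; solve each RREF row for its pivot's exponent:
  r0: exp(ΔT) + (3)·1 = 0 ⇒ exp(ΔT) = -3
  r1: exp(i) + (-1)·1 = 0 ⇒ exp(i) = 1
  r2: exp(m) + (-1)·1 = 0 ⇒ exp(m) = 1
Π_2 = ΔT^-3 · i · m · X2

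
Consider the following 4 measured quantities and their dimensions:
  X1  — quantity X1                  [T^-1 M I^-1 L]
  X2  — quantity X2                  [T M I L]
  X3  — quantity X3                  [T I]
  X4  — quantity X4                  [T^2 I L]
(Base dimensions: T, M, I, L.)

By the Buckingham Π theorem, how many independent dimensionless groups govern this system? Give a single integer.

Dimensional matrix (T×M×I×L by X1×X2×X3×X4):
  T: [-1  1  1  2]
  M: [ 1  1  0  0]
  I: [-1  1  1  1]
  L: [ 1  1  0  1]
Row reduction gives pivot columns X1,X2,X4; rank = 3
4 vars − rank 3 = 1 Π group

1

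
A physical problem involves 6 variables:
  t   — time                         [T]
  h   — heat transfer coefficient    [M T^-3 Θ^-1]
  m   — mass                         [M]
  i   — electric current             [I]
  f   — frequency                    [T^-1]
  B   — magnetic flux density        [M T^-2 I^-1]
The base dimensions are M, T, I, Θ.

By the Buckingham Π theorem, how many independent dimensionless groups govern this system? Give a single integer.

2

Exponent matrix [M,T,I,Θ] × [t,h,m,i,f,B]:
  M: [ 0  1  1  0  0  1]
  T: [ 1 -3  0  0 -1 -2]
  I: [ 0  0  0  1  0 -1]
  Θ: [ 0 -1  0  0  0  0]
Row reduction gives pivot columns t,h,m,i; rank = 4
6 vars − rank 4 = 2 Π groups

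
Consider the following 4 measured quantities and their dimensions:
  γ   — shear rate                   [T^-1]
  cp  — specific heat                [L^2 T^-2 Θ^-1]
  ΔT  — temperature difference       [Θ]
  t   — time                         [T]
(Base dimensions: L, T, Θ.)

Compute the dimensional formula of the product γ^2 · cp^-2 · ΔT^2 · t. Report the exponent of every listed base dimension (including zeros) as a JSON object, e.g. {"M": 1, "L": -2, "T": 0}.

Dimensional matrix (L×T×Θ by γ×cp×ΔT×t):
  L: [ 0  2  0  0]
  T: [-1 -2  0  1]
  Θ: [ 0 -1  1  0]
  [L]: (2)·0+(-2)·2+(2)·0+(1)·0 = -4
  [T]: (2)·-1+(-2)·-2+(2)·0+(1)·1 = 3
  [Θ]: (2)·0+(-2)·-1+(2)·1+(1)·0 = 4
⇒ L^-4 T^3 Θ^4

{"L": -4, "T": 3, "Θ": 4}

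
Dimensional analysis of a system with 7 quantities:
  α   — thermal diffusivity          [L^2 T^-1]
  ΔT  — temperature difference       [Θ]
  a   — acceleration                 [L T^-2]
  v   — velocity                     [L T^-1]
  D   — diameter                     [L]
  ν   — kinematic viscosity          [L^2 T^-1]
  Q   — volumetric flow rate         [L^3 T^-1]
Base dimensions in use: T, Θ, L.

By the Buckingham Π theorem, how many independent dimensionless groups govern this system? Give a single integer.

Exponent matrix [T,Θ,L] × [α,ΔT,a,v,D,ν,Q]:
  T: [-1  0 -2 -1  0 -1 -1]
  Θ: [ 0  1  0  0  0  0  0]
  L: [ 2  0  1  1  1  2  3]
Row reduction gives pivot columns α,ΔT,a; rank = 3
Π count = n − r = 7 − 3 = 4

4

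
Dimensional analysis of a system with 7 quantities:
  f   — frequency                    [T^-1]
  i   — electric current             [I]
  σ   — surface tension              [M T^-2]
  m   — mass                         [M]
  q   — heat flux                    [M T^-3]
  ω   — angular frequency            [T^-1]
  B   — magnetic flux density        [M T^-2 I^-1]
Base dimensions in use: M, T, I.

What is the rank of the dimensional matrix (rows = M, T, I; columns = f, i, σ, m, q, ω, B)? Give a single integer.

3

Dimensional matrix (M×T×I by f×i×σ×m×q×ω×B):
  M: [ 0  0  1  1  1  0  1]
  T: [-1  0 -2  0 -3 -1 -2]
  I: [ 0  1  0  0  0  0 -1]
Echelon form has 3 nonzero rows (pivots: f,i,σ)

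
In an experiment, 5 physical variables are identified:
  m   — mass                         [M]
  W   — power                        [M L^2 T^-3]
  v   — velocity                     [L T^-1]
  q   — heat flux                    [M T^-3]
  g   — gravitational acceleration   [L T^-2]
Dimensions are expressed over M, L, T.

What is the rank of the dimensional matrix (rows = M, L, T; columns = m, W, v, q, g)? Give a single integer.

3

Dimensional matrix (M×L×T by m×W×v×q×g):
  M: [ 1  1  0  1  0]
  L: [ 0  2  1  0  1]
  T: [ 0 -3 -1 -3 -2]
Row reduction gives pivot columns m,W,v; rank = 3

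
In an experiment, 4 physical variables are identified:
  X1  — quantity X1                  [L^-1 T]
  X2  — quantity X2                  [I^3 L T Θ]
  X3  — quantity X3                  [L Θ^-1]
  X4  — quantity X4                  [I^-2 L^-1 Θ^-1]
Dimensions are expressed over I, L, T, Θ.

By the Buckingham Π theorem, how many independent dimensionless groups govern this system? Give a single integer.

Exponent matrix [I,L,T,Θ] × [X1,X2,X3,X4]:
  I: [ 0  3  0 -2]
  L: [-1  1  1 -1]
  T: [ 1  1  0  0]
  Θ: [ 0  1 -1 -1]
RREF → pivots at {X1,X2,X3} ⇒ r = 3
4 vars − rank 3 = 1 Π group

1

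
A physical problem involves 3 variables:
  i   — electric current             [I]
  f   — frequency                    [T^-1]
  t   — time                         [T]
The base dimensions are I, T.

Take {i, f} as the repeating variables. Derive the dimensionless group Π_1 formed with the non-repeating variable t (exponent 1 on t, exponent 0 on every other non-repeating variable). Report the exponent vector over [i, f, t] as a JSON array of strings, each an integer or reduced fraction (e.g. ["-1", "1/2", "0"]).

Dimensional matrix (I×T by i×f×t):
  I: [ 1  0  0]
  T: [ 0 -1  1]
Echelon form has 2 nonzero rows (pivots: i,f)
Repeat: i,f; free: t
RREF:
  r0: [   1    0    0]
  r1: [   0    1   -1]
Fix exponent of t at 1; solve each RREF row for its pivot's exponent:
  r0: exp(i) + (0)·1 = 0 ⇒ exp(i) = 0
  r1: exp(f) + (-1)·1 = 0 ⇒ exp(f) = 1
Π_1 = f · t

["0", "1", "1"]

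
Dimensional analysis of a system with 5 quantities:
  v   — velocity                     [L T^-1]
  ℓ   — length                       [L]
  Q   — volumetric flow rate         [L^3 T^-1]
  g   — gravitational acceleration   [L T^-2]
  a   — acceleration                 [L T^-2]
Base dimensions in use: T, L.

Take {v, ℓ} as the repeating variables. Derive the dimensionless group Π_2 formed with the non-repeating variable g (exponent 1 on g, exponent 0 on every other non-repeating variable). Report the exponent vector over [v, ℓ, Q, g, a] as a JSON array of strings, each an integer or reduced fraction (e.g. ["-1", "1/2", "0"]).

Write exponents as rows T,L / cols v,ℓ,Q,g,a:
  T: [-1  0 -1 -2 -2]
  L: [ 1  1  3  1  1]
Echelon form has 2 nonzero rows (pivots: v,ℓ)
Repeat: v,ℓ; free: Q,g,a
RREF:
  r0: [   1    0    1    2    2]
  r1: [   0    1    2   -1   -1]
Fix exponent of g at 1, Q at 0, a at 0; solve each RREF row for its pivot's exponent:
  r0: exp(v) + (2)·1 = 0 ⇒ exp(v) = -2
  r1: exp(ℓ) + (-1)·1 = 0 ⇒ exp(ℓ) = 1
Π_2 = v^-2 · ℓ · g

["-2", "1", "0", "1", "0"]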